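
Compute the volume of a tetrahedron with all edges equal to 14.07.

Volume = (√2/12) · 14.07³ = 328.259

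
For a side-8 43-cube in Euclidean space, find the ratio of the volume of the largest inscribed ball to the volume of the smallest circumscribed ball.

The radii are 8/2 and 8√43/2, so the volume ratio is (1/√43)^43 = 43^{-43/2} ≈ 7.59326e-36.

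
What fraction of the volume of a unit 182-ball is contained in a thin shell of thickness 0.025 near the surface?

V(inner)/V(outer) = ((1-0.025)/1)^182 ≈ 0.009973, so the shell fraction is 0.990027.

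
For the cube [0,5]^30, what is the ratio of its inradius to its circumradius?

r_in = 5/2 (half the side); r_out = 5√30/2 (half the diagonal). Ratio = 1/√30 ≈ 0.182574.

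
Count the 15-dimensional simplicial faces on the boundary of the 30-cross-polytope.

Number of 15-faces = 2^(15+1) · C(30,15+1) = 65536 · 145422675 = 9530420428800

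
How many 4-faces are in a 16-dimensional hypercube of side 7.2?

Choose 4 of 16 axes to span the face (C(16,4) = 1820 ways), then fix each of the remaining 12 coordinates at one of its two extreme values (2^12 = 4096 ways): 1820·4096 = 7454720.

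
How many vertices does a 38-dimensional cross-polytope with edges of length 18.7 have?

An n-cross-polytope has 2n vertices; here n = 38, giving 76.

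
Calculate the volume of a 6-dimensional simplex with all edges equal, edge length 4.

Volume = 4^6 · √(7/2^6) / 6! ≈ 1.88142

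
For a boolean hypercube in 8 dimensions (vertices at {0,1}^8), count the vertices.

Number of vertices = 2^8 = 256.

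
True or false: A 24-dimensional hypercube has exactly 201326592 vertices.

False. The 24-cube has 2^24 = 16777216 vertices.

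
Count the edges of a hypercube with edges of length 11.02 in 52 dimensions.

An n-cube has n·2^(n-1) edges. With n = 52: 52·2251799813685248 = 117093590311632896.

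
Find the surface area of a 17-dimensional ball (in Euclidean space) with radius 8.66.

The surface area of an n-ball is 2π^(n/2) r^(n-1) / Γ(n/2). For n=17, r=8.66: 2.39826e+15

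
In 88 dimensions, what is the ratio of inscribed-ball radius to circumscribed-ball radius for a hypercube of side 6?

Ratio = (s/2)/(s√88/2) = 88^(-1/2) ≈ 0.1066.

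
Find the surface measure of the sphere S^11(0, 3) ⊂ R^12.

S_12(3) = 2·π^(12/2)·(3)^11 / Γ(12/2) = 59049·π^6/20 ≈ 2.83845e+06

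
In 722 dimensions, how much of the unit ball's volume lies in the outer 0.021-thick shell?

V(inner)/V(outer) = ((1-0.021)/1)^722 ≈ 2.214e-07, so the shell fraction is 0.9999997786.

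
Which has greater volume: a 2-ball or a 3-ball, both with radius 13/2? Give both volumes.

V_2(6.5) ≈ 132.732. V_3(6.5) ≈ 1150.35. The 3-ball is larger.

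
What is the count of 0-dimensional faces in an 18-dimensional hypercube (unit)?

f_0(18-cube) = (18 choose 0) · 2^18 = 262144.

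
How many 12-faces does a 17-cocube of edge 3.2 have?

f_12(17-orthoplex) = 2^13 · (17 choose 13) = 19496960.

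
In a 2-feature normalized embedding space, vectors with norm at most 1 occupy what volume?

The n-ball volume is π^(n/2)·r^n/Γ(n/2+1). With n=2, r=1: V = π ≈ 3.14159.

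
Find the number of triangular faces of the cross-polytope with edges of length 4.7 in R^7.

Number of 2-faces = 2^(2+1) · C(7,2+1) = 8 · 35 = 280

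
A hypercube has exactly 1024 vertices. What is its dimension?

The n-cube has 2^n vertices, and 1024 = 2^10, so n = 10.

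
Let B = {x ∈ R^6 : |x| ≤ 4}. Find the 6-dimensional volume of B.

V_6(4) = π^(6/2) · (4)^6 / Γ(6/2 + 1) = 2048·π^3/3 ≈ 21167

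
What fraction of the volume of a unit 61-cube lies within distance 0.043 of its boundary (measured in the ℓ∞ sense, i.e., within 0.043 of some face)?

1 - (1 - 2·0.043)^61 = 1 - 0.914^61 ≈ 0.995853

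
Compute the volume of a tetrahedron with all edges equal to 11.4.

Volume = (√2/12) · 11.4³ = 174.602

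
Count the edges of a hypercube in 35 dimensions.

Number of 1-faces = C(35,1)·2^(35-1) = 35·17179869184 = 601295421440.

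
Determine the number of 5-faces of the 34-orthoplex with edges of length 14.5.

Each 5-face is the convex hull of 6 vertices, one chosen as ±e_i from each of 6 distinct axes: 2^6·C(34,6) = 86073856.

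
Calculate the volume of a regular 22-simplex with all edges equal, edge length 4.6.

V_22 = √(23) · 4.6^22 / (22! · 2^(22/2)) ≈ 7.93304e-10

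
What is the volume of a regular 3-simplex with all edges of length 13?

Volume = (√2/12) · 13³ = 258.919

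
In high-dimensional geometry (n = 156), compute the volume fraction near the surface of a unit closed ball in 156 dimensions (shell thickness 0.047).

1 - (1-0.047)^156 ≈ 0.999452 ≈ 99.95%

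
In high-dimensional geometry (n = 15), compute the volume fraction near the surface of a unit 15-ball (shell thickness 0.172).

1 - (1-0.172)^15 ≈ 0.941054 ≈ 94.11%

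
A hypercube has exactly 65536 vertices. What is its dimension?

The n-cube has 2^n vertices, and 65536 = 2^16, so n = 16.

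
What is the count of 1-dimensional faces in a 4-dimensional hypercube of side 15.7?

f_1(4-cube) = (4 choose 1) · 2^3 = 32.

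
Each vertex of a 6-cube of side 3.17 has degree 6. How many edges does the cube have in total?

Each of the 2^6 = 64 vertices has degree 6; total edges = 6·2^6/2 = 192.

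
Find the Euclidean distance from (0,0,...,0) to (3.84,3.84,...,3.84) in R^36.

||(3.84,3.84,...,3.84)|| = √(36)·3.84 = 23.04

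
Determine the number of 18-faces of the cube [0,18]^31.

Number of 18-faces = C(31,18) · 2^(31-18) = 206253075 · 8192 = 1689625190400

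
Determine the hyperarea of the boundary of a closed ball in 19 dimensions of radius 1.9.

S = n·V_n(r)/r = 19·V_19(1.9)/1.9 (volume-to-surface relation), giving 92237.1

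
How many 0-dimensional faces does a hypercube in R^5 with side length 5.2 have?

Choose 0 of 5 axes to span the face (C(5,0) = 1 way), then fix each of the remaining 5 coordinates at one of its two extreme values (2^5 = 32 ways): 1·32 = 32.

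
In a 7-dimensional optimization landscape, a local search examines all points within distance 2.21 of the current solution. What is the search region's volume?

The n-ball volume is π^(n/2)·r^n/Γ(n/2+1). With n=7, r=2.21: V ≈ 1216.54.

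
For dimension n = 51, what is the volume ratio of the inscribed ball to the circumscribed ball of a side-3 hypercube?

Volume scales as r^n, and r_in/r_out = 1/√51, giving (1/√51)^51 ≈ 2.86392e-44.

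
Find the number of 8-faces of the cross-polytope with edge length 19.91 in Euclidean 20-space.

An n-cross-polytope has 2^(k+1)·C(n,k+1) k-faces. Here 2^9·C(20,9) = 512·167960 = 85995520.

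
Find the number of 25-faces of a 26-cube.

Number of 25-faces = C(26,25) · 2^(26-25) = 26 · 2 = 52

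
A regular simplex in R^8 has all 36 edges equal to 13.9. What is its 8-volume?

Volume = 13.9^8 · √(9/2^8) / 8! ≈ 6480.36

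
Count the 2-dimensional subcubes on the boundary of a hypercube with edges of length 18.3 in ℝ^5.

Number of 2-faces = C(5,2) · 2^(5-2) = 10 · 8 = 80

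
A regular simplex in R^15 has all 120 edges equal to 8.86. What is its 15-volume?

For a regular n-simplex with edge a, V = (a^n / n!)·√((n+1)/2^n). With a=8.86, n=15: V ≈ 2.75005.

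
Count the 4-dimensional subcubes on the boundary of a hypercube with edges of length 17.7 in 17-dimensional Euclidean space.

f_4(17-cube) = (17 choose 4) · 2^13 = 19496960.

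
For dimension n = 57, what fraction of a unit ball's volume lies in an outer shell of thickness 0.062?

1 - (1-0.062)^57 ≈ 0.973965 ≈ 97.40%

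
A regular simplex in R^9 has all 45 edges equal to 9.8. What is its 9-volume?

Volume = 9.8^9 · √(10/2^9) / 9! ≈ 321.097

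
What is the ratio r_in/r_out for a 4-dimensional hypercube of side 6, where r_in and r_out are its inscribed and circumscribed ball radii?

Ratio = (s/2)/(s√4/2) = 4^(-1/2) ≈ 0.5.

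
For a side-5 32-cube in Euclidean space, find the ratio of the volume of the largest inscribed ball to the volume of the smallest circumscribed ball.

V_in/V_out = n^(-n/2) = 32^(-32/2) ≈ 8.27181e-25.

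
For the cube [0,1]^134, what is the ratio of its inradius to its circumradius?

For an n-cube of any side s, the inradius is s/2 and the circumradius is s√n/2, so the ratio is 1/√134 ≈ 0.0863868.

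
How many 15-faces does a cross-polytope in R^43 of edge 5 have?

Each 15-face is the convex hull of 16 vertices, one chosen as ±e_i from each of 16 distinct axes: 2^16·C(43,16) = 17378977331150848.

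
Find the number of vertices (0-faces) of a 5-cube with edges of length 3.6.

An n-cube has C(n,k)·2^(n-k) k-faces. Here C(5,0)·2^5 = 1·32 = 32.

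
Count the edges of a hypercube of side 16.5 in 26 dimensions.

The 26-cube has n·2^(n-1) = 26·2^25 = 26·33554432 = 872415232 edges.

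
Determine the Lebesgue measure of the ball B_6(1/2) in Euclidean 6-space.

V_6(1/2) = π^(6/2) · (1/2)^6 / Γ(6/2 + 1) = π^3/384 ≈ 0.0807455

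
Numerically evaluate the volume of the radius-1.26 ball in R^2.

The n-ball volume is π^(n/2)·r^n/Γ(n/2+1). With n=2, r=1.26: V ≈ 4.98759.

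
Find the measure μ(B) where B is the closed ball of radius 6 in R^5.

V_5(6) = π^(5/2) · (6)^5 / Γ(5/2 + 1) = 20736·π^2/5 ≈ 40931.2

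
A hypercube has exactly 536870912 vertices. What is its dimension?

The n-cube has 2^n vertices, and 536870912 = 2^29, so n = 29.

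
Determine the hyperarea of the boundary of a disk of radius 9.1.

The surface area of an n-ball is 2π^(n/2) r^(n-1) / Γ(n/2). For n=2, r=9.1: 2πr = 2π·9.1 ≈ 57.177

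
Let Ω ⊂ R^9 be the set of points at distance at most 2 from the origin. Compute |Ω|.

The n-ball volume is π^(n/2)·r^n/Γ(n/2+1). With n=9, r=2: V = 16384·π^4/945 ≈ 1688.84.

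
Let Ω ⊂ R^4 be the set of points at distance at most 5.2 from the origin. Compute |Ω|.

Volume = π^{4/2}·(5.2)^4/Γ(3) ≈ 3608.14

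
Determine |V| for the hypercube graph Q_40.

An n-cube has 2^n vertices; for n = 40 that is 2^40 = 1099511627776.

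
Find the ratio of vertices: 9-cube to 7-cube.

The 9-cube has 2^9 = 512 vertices. The 7-cube has 2^7 = 128 vertices. Ratio: 512/128 = 4.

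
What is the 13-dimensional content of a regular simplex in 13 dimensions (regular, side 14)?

For a regular n-simplex with edge a, V = (a^n / n!)·√((n+1)/2^n). With a=14, n=13: V ≈ 5269.3.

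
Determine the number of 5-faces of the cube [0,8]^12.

An n-cube has C(n,k)·2^(n-k) k-faces. Here C(12,5)·2^7 = 792·128 = 101376.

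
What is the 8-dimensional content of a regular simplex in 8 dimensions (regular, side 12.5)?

V_8 = √(9) · 12.5^8 / (8! · 2^(8/2)) ≈ 2771.79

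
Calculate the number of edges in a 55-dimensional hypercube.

The 55-cube has n·2^(n-1) = 55·2^54 = 55·18014398509481984 = 990791918021509120 edges.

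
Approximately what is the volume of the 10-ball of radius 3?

V_10(3) = π^(10/2) · (3)^10 / Γ(10/2 + 1) = 19683·π^5/40 ≈ 150585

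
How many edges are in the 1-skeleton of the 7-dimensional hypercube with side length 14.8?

Number of 1-faces = C(7,1)·2^(7-1) = 7·64 = 448.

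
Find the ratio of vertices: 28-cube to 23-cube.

The 28-cube has 2^28 = 268435456 vertices. The 23-cube has 2^23 = 8388608 vertices. Ratio: 268435456/8388608 = 32.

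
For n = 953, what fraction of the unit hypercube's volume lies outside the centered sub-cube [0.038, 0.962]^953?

Shell fraction = 1 - (1-0.076)^953 ≈ 1 - 1.929e-33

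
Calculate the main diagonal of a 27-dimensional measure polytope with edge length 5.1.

d = √(5.1² + 5.1² + ... + 5.1²) [27 terms] = √(27·5.1²) = 5.1√27 ≈ 26.5004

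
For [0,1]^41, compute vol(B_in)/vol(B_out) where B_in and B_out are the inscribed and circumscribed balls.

Volume scales as r^n, and r_in/r_out = 1/√41, giving (1/√41)^41 ≈ 8.66824e-34.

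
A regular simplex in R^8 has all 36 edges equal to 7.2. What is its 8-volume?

V_8 = √(9) · 7.2^8 / (8! · 2^(8/2)) ≈ 33.5846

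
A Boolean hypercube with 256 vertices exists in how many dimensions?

The n-cube has 2^n vertices, and 256 = 2^8, so n = 8.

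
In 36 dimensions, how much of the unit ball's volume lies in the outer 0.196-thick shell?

Shell fraction = 1 - (1-0.196)^36 ≈ 0.999612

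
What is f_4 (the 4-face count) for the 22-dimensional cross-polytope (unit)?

An n-cross-polytope has 2^(k+1)·C(n,k+1) k-faces. Here 2^5·C(22,5) = 32·26334 = 842688.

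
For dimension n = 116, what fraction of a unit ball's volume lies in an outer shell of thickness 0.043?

1 - (1-0.043)^116 ≈ 0.993894 ≈ 99.39%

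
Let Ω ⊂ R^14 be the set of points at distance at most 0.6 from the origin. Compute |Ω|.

Volume = π^{14/2}·(0.6)^14/Γ(8) ≈ 0.000469609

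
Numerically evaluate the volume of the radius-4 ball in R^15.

The n-ball volume is π^(n/2)·r^n/Γ(n/2+1). With n=15, r=4: V = 274877906944·π^7/2027025 ≈ 4.09572e+08.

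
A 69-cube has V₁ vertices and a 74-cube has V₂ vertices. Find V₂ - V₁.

V₁ = 2^69 = 590295810358705651712. V₂ = 2^74 = 18889465931478580854784. V₂ - V₁ = 18299170121119875203072.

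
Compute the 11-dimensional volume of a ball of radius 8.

Volume = π^{11/2}·(8)^11/Γ(13/2) = 549755813888·π^5/10395 ≈ 1.61843e+10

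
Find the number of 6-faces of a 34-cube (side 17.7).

Number of 6-faces = C(34,6) · 2^(34-6) = 1344904 · 268435456 = 361019918516224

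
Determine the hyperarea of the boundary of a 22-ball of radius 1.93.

S_22(1.93) = 2·π^(22/2)·(1.93)^21 / Γ(22/2) ≈ 160923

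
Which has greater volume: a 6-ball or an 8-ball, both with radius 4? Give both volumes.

V_6(4) ≈ 21167. V_8(4) ≈ 265992. The 8-ball is larger.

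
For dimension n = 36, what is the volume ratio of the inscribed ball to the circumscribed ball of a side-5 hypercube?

Volume scales as r^n, and r_in/r_out = 1/√36, giving (1/√36)^36 ≈ 9.69516e-29.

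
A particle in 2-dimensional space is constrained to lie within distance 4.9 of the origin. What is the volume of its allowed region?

Volume = π^{2/2}·(4.9)^2/Γ(2) ≈ 75.4296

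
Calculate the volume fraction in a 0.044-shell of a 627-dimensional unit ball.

V(inner)/V(outer) = ((1-0.044)/1)^627 ≈ 5.586e-13, so the shell fraction is 1 - 5.586e-13.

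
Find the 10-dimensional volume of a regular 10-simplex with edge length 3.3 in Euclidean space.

V = (3.3^10 / 10!) · √((10+1) / 2^10) ≈ 0.00437444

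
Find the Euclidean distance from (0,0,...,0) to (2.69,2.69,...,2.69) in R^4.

Diagonal = √4 · 2.69 = 5.38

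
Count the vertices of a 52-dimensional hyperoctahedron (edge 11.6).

Number of vertices = 2n = 104.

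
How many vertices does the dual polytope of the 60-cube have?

An n-cross-polytope has 2n vertices; here n = 60, giving 120.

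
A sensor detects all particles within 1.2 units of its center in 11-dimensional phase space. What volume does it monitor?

Volume = π^{11/2}·(1.2)^11/Γ(13/2) ≈ 13.999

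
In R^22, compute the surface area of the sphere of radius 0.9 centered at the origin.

S = n·V_n(r)/r = 22·V_22(0.9)/0.9 (volume-to-surface relation), giving 0.0177422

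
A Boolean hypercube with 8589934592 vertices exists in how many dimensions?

2^n = 8589934592 ⇒ n = log_2(8589934592) = 33.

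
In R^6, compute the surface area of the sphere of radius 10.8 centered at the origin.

|∂B_6(10.8)| ≈ 4.55584e+06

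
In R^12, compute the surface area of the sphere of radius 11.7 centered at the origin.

|∂B_12(11.7)| ≈ 9.0114e+12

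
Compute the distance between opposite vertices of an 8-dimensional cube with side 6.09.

The space diagonal of an n-cube of side s is s√n. Here 6.09·√8 ≈ 17.2251.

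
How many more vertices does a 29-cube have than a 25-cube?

The 29-cube has 2^29 = 536870912 vertices. The 25-cube has 2^25 = 33554432 vertices. Difference: 536870912 - 33554432 = 503316480.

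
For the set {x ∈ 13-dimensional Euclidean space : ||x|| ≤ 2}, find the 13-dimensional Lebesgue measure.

V = 1048576·π^6/135135 ≈ 7459.87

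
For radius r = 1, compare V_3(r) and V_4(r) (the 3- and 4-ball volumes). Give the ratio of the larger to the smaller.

V_3(1) ≈ 4.18879, V_4(1) ≈ 4.9348. The 4-ball is larger by a factor of 1.178.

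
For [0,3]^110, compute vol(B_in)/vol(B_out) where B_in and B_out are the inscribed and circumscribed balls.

The radii are 3/2 and 3√110/2, so the volume ratio is (1/√110)^110 = 110^{-110/2} ≈ 5.28935e-113.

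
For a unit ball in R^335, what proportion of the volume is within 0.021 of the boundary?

V(inner)/V(outer) = ((1-0.021)/1)^335 ≈ 0.000817, so the shell fraction is 0.999183.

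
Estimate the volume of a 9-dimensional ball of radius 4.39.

V_9(4.39) = π^(9/2) · (4.39)^9 / Γ(9/2 + 1) ≈ 1.99755e+06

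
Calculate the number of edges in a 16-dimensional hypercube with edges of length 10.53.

An n-cube has n·2^(n-1) edges. With n = 16: 16·32768 = 524288.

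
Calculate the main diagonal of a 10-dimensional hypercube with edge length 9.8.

Diagonal = √10 · 9.8 ≈ 30.9903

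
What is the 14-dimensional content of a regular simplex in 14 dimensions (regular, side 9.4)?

Volume = 9.4^14 · √(15/2^14) / 14! ≈ 14.5954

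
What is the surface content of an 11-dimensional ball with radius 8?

|∂B_11(8)| = 68719476736·π^5/945 ≈ 2.22535e+10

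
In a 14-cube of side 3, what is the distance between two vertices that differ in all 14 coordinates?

Diagonal = √14 · 3 ≈ 11.225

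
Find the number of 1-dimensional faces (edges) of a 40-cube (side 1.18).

Number of 1-faces = C(40,1)·2^(40-1) = 40·549755813888 = 21990232555520.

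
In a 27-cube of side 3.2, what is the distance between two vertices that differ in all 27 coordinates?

The space diagonal of an n-cube of side s is s√n. Here 3.2·√27 ≈ 16.6277.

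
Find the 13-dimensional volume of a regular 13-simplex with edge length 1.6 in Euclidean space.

For a regular n-simplex with edge a, V = (a^n / n!)·√((n+1)/2^n). With a=1.6, n=13: V ≈ 2.98984e-09.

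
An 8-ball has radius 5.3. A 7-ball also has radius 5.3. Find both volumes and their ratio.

V_8(5.3) ≈ 2.52694e+06. V_7(5.3) ≈ 555024. Ratio V_8/V_7 ≈ 4.553.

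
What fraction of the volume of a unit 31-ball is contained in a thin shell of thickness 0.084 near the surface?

V(inner)/V(outer) = ((1-0.084)/1)^31 ≈ 0.06588, so the shell fraction is 0.934119.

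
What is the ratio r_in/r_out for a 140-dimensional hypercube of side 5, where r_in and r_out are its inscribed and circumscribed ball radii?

r_in / r_out = (5/2) / (5√140/2) = 1/√140 ≈ 0.0845154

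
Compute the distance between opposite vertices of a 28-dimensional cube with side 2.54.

||(2.54,2.54,...,2.54)|| = √(28)·2.54 ≈ 13.4404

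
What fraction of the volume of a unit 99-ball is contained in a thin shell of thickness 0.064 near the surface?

V(inner)/V(outer) = ((1-0.064)/1)^99 ≈ 0.001433, so the shell fraction is 0.998567.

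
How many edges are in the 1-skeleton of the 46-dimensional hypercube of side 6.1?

Number of 1-faces = C(46,1)·2^(46-1) = 46·35184372088832 = 1618481116086272.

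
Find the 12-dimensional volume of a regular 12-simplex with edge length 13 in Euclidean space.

For a regular n-simplex with edge a, V = (a^n / n!)·√((n+1)/2^n). With a=13, n=12: V ≈ 2740.15.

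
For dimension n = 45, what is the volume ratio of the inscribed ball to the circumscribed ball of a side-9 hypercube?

V_in/V_out = n^(-n/2) = 45^(-45/2) ≈ 6.34919e-38.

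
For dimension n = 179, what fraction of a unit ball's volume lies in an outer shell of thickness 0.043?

1 - (1-0.043)^179 ≈ 0.999617 ≈ 99.9617%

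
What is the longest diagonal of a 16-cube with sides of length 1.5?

Diagonal = √16 · 1.5 = 6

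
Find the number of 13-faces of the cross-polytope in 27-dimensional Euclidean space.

Number of 13-faces = 2^(13+1) · C(27,13+1) = 16384 · 20058300 = 328635187200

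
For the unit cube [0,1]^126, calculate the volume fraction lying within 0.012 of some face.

Shell fraction = 1 - (1-0.024)^126 ≈ 0.953154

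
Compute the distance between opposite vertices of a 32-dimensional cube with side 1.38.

Diagonal = √32 · 1.38 ≈ 7.80646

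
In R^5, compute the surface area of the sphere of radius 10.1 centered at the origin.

S = n·V_n(r)/r = 5·V_5(10.1)/10.1 (volume-to-surface relation), giving 273876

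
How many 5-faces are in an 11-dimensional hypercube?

f_5(11-cube) = (11 choose 5) · 2^6 = 29568.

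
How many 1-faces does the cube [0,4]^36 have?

Number of 1-faces = C(36,1)·2^(36-1) = 36·34359738368 = 1236950581248.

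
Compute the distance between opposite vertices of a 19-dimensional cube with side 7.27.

d = √(7.27² + 7.27² + ... + 7.27²) [19 terms] = √(19·7.27²) = 7.27√19 ≈ 31.6892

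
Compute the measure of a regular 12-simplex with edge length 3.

V_12 = √(13) · 3^12 / (12! · 2^(12/2)) ≈ 6.25043e-05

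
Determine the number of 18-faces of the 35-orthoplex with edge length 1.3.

Each 18-face is the convex hull of 19 vertices, one chosen as ±e_i from each of 19 distinct axes: 2^19·C(35,19) = 2128572029337600.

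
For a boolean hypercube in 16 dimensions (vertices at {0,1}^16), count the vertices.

Each vertex is a binary string of length 16, so there are 2^16 = 65536.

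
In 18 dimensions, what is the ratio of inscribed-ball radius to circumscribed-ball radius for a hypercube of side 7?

Ratio = (s/2)/(s√18/2) = 18^(-1/2) ≈ 0.235702.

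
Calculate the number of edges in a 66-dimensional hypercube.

An n-cube has n·2^(n-1) edges. With n = 66: 66·36893488147419103232 = 2434970217729660813312.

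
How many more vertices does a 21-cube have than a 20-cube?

The 21-cube has 2^21 = 2097152 vertices. The 20-cube has 2^20 = 1048576 vertices. Difference: 2097152 - 1048576 = 1048576.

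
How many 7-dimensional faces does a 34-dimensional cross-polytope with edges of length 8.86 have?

Number of 7-faces = 2^(7+1) · C(34,7+1) = 256 · 18156204 = 4647988224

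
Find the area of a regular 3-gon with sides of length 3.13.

Area = (√3/4) · 3.13² = 4.24218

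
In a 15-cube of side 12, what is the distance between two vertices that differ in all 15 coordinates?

d = √(12² + 12² + ... + 12²) [15 terms] = √(15·12²) = 12√15 ≈ 46.4758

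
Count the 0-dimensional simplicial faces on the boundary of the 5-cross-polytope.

Each 0-face is the convex hull of 1 vertex, one chosen as ±e_i from each of 1 distinct axis: 2^1·C(5,1) = 10.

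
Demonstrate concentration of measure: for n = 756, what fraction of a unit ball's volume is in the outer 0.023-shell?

1 - (1-0.023)^756 ≈ 0.9999999771 ≈ 99.999998%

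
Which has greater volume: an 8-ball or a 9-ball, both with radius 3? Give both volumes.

V_8(3) ≈ 26629.2. V_9(3) ≈ 64924.6. The 9-ball is larger.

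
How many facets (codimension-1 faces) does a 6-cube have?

An n-cube has C(n,k)·2^(n-k) k-faces. Here C(6,5)·2^1 = 6·2 = 12.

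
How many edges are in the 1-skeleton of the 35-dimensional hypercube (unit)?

Each of the 2^35 = 34359738368 vertices has degree 35; total edges = 35·2^35/2 = 601295421440.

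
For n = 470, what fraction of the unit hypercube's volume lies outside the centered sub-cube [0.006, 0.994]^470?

Shell fraction = 1 - (1-0.012)^470 ≈ 0.996566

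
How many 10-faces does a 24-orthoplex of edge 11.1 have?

Number of 10-faces = 2^(10+1) · C(24,10+1) = 2048 · 2496144 = 5112102912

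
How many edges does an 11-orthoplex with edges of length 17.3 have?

f_1(11-orthoplex) = 2^2 · (11 choose 2) = 220.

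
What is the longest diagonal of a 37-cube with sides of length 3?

Diagonal = √37 · 3 ≈ 18.2483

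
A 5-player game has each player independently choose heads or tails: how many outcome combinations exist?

Number of vertices = 2^5 = 32.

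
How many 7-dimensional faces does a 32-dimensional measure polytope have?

f_7(32-cube) = (32 choose 7) · 2^25 = 112939386273792.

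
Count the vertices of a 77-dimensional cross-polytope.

Number of vertices = 2n = 154.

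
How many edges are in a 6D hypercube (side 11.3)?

Number of 1-faces = C(6,1) · 2^(6-1) = 6 · 32 = 192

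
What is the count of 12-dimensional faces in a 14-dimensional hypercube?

An n-cube has C(n,k)·2^(n-k) k-faces. Here C(14,12)·2^2 = 91·4 = 364.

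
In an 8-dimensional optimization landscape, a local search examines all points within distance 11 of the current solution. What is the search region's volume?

V_8(11) = π^(8/2) · (11)^8 / Γ(8/2 + 1) = 214358881·π^4/24 ≈ 8.70021e+08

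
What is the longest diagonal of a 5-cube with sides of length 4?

Diagonal = √5 · 4 ≈ 8.94427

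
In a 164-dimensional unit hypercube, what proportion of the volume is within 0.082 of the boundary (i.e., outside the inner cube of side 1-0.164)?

1 - (1 - 2·0.082)^164 = 1 - 0.836^164 ≈ 1 - 1.745e-13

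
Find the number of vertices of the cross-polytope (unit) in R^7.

Each 0-face is the convex hull of 1 vertex, one chosen as ±e_i from each of 1 distinct axis: 2^1·C(7,1) = 14.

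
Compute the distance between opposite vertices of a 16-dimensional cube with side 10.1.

||(10.1,10.1,...,10.1)|| = √(16)·10.1 = 40.4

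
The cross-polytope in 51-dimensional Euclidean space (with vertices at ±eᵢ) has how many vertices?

The vertices are ±e_1, ..., ±e_51, so there are 2·51 = 102.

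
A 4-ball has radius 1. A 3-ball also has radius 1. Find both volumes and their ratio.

V_4(1.0) ≈ 4.9348. V_3(1.0) ≈ 4.18879. Ratio V_4/V_3 ≈ 1.178.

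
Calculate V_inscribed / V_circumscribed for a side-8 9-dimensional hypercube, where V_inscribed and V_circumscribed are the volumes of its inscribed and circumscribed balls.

Volume scales as r^n, and r_in/r_out = 1/√9, giving (1/√9)^9 ≈ 5.08053e-05.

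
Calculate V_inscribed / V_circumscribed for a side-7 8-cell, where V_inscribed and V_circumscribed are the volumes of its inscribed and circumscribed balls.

Volume scales as r^n, and r_in/r_out = 1/√4, giving (1/√4)^4 ≈ 0.0625.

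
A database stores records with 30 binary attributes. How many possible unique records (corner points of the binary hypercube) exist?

The 30-cube has 2^30 = 1073741824 vertices.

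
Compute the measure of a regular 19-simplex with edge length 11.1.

Volume = 11.1^19 · √(20/2^19) / 19! ≈ 3.68784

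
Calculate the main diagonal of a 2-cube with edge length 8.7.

||(8.7,8.7,...,8.7)|| = √(2)·8.7 ≈ 12.3037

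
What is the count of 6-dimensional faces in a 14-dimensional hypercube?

Choose 6 of 14 axes to span the face (C(14,6) = 3003 ways), then fix each of the remaining 8 coordinates at one of its two extreme values (2^8 = 256 ways): 3003·256 = 768768.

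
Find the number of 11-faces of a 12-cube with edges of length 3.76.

Number of 11-faces = C(12,11) · 2^(12-11) = 12 · 2 = 24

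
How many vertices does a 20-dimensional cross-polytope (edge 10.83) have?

The vertices are ±e_1, ..., ±e_20, so there are 2·20 = 40.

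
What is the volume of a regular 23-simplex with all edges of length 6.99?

For a regular n-simplex with edge a, V = (a^n / n!)·√((n+1)/2^n). With a=6.99, n=23: V ≈ 1.73277e-06.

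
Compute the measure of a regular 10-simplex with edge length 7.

For a regular n-simplex with edge a, V = (a^n / n!)·√((n+1)/2^n). With a=7, n=10: V ≈ 8.06796.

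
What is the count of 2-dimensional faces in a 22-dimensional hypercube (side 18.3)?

f_2(22-cube) = (22 choose 2) · 2^20 = 242221056.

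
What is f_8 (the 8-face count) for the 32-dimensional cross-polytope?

An n-cross-polytope has 2^(k+1)·C(n,k+1) k-faces. Here 2^9·C(32,9) = 512·28048800 = 14360985600.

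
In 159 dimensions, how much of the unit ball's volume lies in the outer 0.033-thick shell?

V(inner)/V(outer) = ((1-0.033)/1)^159 ≈ 0.004817, so the shell fraction is 0.995183.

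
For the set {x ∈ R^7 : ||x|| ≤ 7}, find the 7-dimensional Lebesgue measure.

V_7(7) = π^(7/2) · (7)^7 / Γ(7/2 + 1) = 1882384·π^3/15 ≈ 3.89105e+06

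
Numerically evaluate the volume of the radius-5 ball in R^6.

V = 15625·π^3/6 ≈ 80745.5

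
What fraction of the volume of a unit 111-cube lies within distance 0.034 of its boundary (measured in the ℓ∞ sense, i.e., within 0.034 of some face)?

1 - (1 - 2·0.034)^111 = 1 - 0.932^111 ≈ 0.999597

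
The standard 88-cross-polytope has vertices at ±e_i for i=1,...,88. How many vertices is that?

An n-cross-polytope has 2n vertices; here n = 88, giving 176.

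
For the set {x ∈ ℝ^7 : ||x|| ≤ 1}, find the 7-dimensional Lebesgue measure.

V = 16·π^3/105 ≈ 4.72477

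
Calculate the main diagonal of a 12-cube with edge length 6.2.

The space diagonal of an n-cube of side s is s√n. Here 6.2·√12 ≈ 21.4774.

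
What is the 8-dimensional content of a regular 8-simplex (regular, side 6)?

V = (6^8 / 8!) · √((8+1) / 2^8) ≈ 7.81071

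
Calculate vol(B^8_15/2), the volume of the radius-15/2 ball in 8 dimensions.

The n-ball volume is π^(n/2)·r^n/Γ(n/2+1). With n=8, r=15/2: V = 854296875·π^4/2048 ≈ 4.0633e+07.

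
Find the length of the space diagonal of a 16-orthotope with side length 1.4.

The space diagonal of an n-cube of side s is s√n. Here 1.4·√16 = 5.6.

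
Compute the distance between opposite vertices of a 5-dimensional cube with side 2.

The space diagonal of an n-cube of side s is s√n. Here 2·√5 ≈ 4.47214.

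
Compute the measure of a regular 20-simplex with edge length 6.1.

For a regular n-simplex with edge a, V = (a^n / n!)·√((n+1)/2^n). With a=6.1, n=20: V ≈ 9.36013e-06.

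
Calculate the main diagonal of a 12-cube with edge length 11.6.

Diagonal = √12 · 11.6 ≈ 40.1836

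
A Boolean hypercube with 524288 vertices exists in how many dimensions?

2^n = 524288 ⇒ n = log_2(524288) = 19.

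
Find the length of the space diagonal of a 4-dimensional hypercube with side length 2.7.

The space diagonal of an n-cube of side s is s√n. Here 2.7·√4 = 5.4.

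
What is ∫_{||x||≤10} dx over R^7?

V_7(10) = π^(7/2) · (10)^7 / Γ(7/2 + 1) = 32000000·π^3/21 ≈ 4.72477e+07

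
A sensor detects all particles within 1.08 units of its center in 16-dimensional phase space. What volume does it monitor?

The n-ball volume is π^(n/2)·r^n/Γ(n/2+1). With n=16, r=1.08: V ≈ 0.806229.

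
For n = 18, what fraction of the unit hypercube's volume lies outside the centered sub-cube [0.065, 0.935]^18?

The inner cube has side 1-2·0.065 = 0.87 and volume (0.87)^18 ≈ 0.08154, so the shell holds 0.918465 of the volume.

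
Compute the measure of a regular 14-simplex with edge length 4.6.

V_14 = √(15) · 4.6^14 / (14! · 2^(14/2)) ≈ 0.00065923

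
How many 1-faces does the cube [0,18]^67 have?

Each of the 2^67 = 147573952589676412928 vertices has degree 67; total edges = 67·2^67/2 = 4943727411754159833088.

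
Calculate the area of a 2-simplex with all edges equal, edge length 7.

Area = (√3/4) · 7² = 21.2176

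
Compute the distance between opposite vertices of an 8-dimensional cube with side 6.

The space diagonal of an n-cube of side s is s√n. Here 6·√8 ≈ 16.9706.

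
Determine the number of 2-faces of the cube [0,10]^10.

Choose 2 of 10 axes to span the face (C(10,2) = 45 ways), then fix each of the remaining 8 coordinates at one of its two extreme values (2^8 = 256 ways): 45·256 = 11520.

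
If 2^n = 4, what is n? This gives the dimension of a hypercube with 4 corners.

2^n = 4 ⇒ n = log_2(4) = 2.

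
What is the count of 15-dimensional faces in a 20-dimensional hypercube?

Number of 15-faces = C(20,15) · 2^(20-15) = 15504 · 32 = 496128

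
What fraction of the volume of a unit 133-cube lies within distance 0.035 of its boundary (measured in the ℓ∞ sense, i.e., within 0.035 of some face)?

The inner cube has side 1-2·0.035 = 0.93 and volume (0.93)^133 ≈ 6.43e-05, so the shell holds 0.999936 of the volume.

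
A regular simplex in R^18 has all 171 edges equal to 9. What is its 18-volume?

For a regular n-simplex with edge a, V = (a^n / n!)·√((n+1)/2^n). With a=9, n=18: V ≈ 0.199586.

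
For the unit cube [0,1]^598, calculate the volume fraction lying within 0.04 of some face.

The inner cube has side 1-2·0.04 = 0.92 and volume (0.92)^598 ≈ 2.214e-22, so the shell holds 1 - 2.214e-22 of the volume.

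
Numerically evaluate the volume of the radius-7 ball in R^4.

The n-ball volume is π^(n/2)·r^n/Γ(n/2+1). With n=4, r=7: V = 2401·π^2/2 ≈ 11848.5.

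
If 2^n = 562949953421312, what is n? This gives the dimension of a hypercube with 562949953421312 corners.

Since 2^n = 562949953421312, we have n = 49.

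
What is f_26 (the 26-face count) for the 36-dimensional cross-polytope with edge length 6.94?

f_26(36-orthoplex) = 2^27 · (36 choose 27) = 12635697148067840.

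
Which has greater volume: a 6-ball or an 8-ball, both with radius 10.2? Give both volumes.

V_6(10.2) ≈ 5.81968e+06. V_8(10.2) ≈ 4.75543e+08. The 8-ball is larger.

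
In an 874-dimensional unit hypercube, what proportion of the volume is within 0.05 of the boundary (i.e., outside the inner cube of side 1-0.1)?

Shell fraction = 1 - (1-0.1)^874 ≈ 1 - 1.018e-40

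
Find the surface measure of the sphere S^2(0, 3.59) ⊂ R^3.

|∂B_3(3.59)| = 4πr² = 4π·(3.59)² ≈ 161.957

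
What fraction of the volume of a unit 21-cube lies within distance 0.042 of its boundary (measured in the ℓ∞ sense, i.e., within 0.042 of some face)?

1 - (1 - 2·0.042)^21 = 1 - 0.916^21 ≈ 0.841582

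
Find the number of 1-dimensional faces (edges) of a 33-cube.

Each of the 2^33 = 8589934592 vertices has degree 33; total edges = 33·2^33/2 = 141733920768.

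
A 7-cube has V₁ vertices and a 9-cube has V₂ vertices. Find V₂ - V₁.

V₁ = 2^7 = 128. V₂ = 2^9 = 512. V₂ - V₁ = 384.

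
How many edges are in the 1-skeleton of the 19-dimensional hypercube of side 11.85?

Number of 1-faces = C(19,1)·2^(19-1) = 19·262144 = 4980736.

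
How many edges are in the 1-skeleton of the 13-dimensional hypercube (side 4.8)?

The 13-cube has n·2^(n-1) = 13·2^12 = 13·4096 = 53248 edges.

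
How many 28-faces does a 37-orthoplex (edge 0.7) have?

An n-cross-polytope has 2^(k+1)·C(n,k+1) k-faces. Here 2^29·C(37,29) = 536870912·38608020 = 20727522907914240.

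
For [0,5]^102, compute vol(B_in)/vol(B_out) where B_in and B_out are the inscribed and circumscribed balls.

V_in/V_out = n^(-n/2) = 102^(-102/2) ≈ 3.64243e-103.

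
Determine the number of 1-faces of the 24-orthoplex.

Each 1-face is the convex hull of 2 vertices, one chosen as ±e_i from each of 2 distinct axes: 2^2·C(24,2) = 1104.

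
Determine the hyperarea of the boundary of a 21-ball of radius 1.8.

|∂B_21(1.8)| ≈ 37343.7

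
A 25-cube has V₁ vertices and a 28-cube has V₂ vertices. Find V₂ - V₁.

V₁ = 2^25 = 33554432. V₂ = 2^28 = 268435456. V₂ - V₁ = 234881024.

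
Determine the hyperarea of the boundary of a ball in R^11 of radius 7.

|∂B_11(7)| = 2582630848·π^5/135 ≈ 5.85434e+09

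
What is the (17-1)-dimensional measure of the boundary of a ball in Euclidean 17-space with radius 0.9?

S = n·V_n(r)/r = 17·V_17(0.9)/0.9 (volume-to-surface relation), giving 0.444109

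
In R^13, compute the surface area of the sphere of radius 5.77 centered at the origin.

S = n·V_n(r)/r = 13·V_13(5.77)/5.77 (volume-to-surface relation), giving 1.61211e+10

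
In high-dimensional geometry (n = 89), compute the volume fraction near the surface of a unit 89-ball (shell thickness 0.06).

1 - (1-0.06)^89 ≈ 0.995941 ≈ 99.59%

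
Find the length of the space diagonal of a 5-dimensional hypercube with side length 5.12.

The space diagonal of an n-cube of side s is s√n. Here 5.12·√5 ≈ 11.4487.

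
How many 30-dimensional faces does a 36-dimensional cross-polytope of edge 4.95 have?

f_30(36-orthoplex) = 2^31 · (36 choose 31) = 809584155426816.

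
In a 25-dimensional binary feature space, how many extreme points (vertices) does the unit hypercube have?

The 25-cube has 2^25 = 33554432 vertices.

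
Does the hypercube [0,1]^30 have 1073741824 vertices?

True. The 30-cube has 2^30 = 1073741824 vertices.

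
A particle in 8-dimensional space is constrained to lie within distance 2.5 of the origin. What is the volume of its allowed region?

The n-ball volume is π^(n/2)·r^n/Γ(n/2+1). With n=8, r=2.5: V = 390625·π^4/6144 ≈ 6193.1.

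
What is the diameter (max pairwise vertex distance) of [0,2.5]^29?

The space diagonal of an n-cube of side s is s√n. Here 2.5·√29 ≈ 13.4629.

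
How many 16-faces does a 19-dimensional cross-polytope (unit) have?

Each 16-face is the convex hull of 17 vertices, one chosen as ±e_i from each of 17 distinct axes: 2^17·C(19,17) = 22413312.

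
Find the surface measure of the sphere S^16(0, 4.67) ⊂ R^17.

S_17(4.67) = 2·π^(17/2)·(4.67)^16 / Γ(17/2) ≈ 1.22653e+11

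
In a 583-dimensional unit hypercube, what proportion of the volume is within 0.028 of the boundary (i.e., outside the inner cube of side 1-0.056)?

1 - (1 - 2·0.028)^583 = 1 - 0.944^583 ≈ 1 - 2.563e-15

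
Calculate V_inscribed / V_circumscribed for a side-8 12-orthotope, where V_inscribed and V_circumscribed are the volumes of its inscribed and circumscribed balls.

V_in / V_out = (r_in/r_out)^12 = (1/√12)^12 = 12^(-12/2) ≈ 3.34898e-07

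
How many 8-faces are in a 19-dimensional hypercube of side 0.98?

Number of 8-faces = C(19,8) · 2^(19-8) = 75582 · 2048 = 154791936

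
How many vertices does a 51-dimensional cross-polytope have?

An n-cross-polytope has 2n vertices; here n = 51, giving 102.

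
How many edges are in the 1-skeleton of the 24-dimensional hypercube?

The 24-cube has n·2^(n-1) = 24·2^23 = 24·8388608 = 201326592 edges.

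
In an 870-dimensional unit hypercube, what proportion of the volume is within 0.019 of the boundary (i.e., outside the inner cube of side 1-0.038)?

1 - (1 - 2·0.019)^870 = 1 - 0.962^870 ≈ 1 - 2.303e-15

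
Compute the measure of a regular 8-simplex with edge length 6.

For a regular n-simplex with edge a, V = (a^n / n!)·√((n+1)/2^n). With a=6, n=8: V ≈ 7.81071.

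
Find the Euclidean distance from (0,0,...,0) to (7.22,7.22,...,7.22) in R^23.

||(7.22,7.22,...,7.22)|| = √(23)·7.22 ≈ 34.6259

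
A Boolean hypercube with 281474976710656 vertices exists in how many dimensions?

n = log_2(281474976710656) = 48.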